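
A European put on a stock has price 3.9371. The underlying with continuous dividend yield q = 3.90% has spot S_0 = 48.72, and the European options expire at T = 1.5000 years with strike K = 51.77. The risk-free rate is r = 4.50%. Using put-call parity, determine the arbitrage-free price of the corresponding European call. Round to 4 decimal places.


Put-call parity: C - P = S_0 * exp(-qT) - K * exp(-rT).
S_0 * exp(-qT) = 48.7200 * 0.94317824 = 45.95164387
K * exp(-rT) = 51.7700 * 0.93472772 = 48.39085410
C = P + S*exp(-qT) - K*exp(-rT)
C = 3.9371 + 45.95164387 - 48.39085410 = 1.4979

Answer: Call price = 1.4979


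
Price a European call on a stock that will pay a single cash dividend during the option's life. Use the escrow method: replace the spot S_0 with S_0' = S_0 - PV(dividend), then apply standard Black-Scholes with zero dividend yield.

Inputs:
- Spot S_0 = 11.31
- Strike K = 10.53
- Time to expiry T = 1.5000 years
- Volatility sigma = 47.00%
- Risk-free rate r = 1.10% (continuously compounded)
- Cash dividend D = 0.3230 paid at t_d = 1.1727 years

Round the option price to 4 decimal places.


PV(D) = D * exp(-r * t_d) = 0.3230 * 0.98718314 = 0.31886016
S_0' = S_0 - PV(D) = 11.3100 - 0.31886016 = 10.99113984
d1 = (ln(S_0'/K) + (r + sigma^2/2)*T) / (sigma*sqrt(T)) = 0.39093883
d2 = d1 - sigma*sqrt(T) = -0.18469126
exp(-rT) = 0.98363538
N(d1) = 0.65207877; N(d2) = 0.42673560
C = S_0' * N(d1) - K * exp(-rT) * N(d2) = 10.99113984 * 0.65207877 - 10.5300 * 0.98363538 * 0.42673560 = 2.7471

Answer: Price = 2.7471


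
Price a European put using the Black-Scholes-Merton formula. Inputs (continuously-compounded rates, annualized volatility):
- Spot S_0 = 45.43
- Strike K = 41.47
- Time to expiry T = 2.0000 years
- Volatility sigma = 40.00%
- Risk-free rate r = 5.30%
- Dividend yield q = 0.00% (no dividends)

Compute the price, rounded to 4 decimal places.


Answer: Price = 5.6839

Derivation:
d1 = (ln(S/K) + (r - q + 0.5*sigma^2) * T) / (sigma * sqrt(T)) = 0.63145061
d2 = d1 - sigma * sqrt(T) = 0.06576518
exp(-rT) = 0.89942465; exp(-qT) = 1.00000000
P = K * exp(-rT) * N(-d2) - S_0 * exp(-qT) * N(-d1)
N(-d1) = 0.26387297; N(-d2) = 0.47378239
P = 41.4700 * 0.89942465 * 0.47378239 - 45.4300 * 1.00000000 * 0.26387297 = 5.6839


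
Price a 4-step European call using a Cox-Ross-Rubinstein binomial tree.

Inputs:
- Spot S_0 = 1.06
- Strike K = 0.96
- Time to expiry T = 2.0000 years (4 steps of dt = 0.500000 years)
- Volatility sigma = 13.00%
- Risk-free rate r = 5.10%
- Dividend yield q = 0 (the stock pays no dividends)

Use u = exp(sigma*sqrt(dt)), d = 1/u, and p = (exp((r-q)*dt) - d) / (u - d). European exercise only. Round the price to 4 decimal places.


Answer: Price = V(0,0) = 0.2072

Derivation:
dt = T/N = 0.500000
u = exp(sigma*sqrt(dt)) = 1.096281; d = 1/u = 0.912175
p = (exp((r-q)*dt) - d) / (u - d) = 0.617323
Discount per step: exp(-r*dt) = 0.974822
Stock lattice S(k, i) with i counting down-moves:
  k=0: S(0,0) = 1.0600
  k=1: S(1,0) = 1.1621; S(1,1) = 0.9669
  k=2: S(2,0) = 1.2739; S(2,1) = 1.0600; S(2,2) = 0.8820
  k=3: S(3,0) = 1.3966; S(3,1) = 1.1621; S(3,2) = 0.9669; S(3,3) = 0.8045
  k=4: S(4,0) = 1.5311; S(4,1) = 1.2739; S(4,2) = 1.0600; S(4,3) = 0.8820; S(4,4) = 0.7339
Terminal payoffs V(N, i) = max(S_T - K, 0):
  V(4,0) = 0.571066; V(4,1) = 0.313943; V(4,2) = 0.100000; V(4,3) = 0.000000; V(4,4) = 0.000000
Backward induction: V(k, i) = exp(-r*dt) * [p * V(k+1, i) + (1-p) * V(k+1, i+1)].
  V(3,0) = exp(-r*dt) * [p*0.571066 + (1-p)*0.313943] = 0.460770
  V(3,1) = exp(-r*dt) * [p*0.313943 + (1-p)*0.100000] = 0.226229
  V(3,2) = exp(-r*dt) * [p*0.100000 + (1-p)*0.000000] = 0.060178
  V(3,3) = exp(-r*dt) * [p*0.000000 + (1-p)*0.000000] = 0.000000
  V(2,0) = exp(-r*dt) * [p*0.460770 + (1-p)*0.226229] = 0.361675
  V(2,1) = exp(-r*dt) * [p*0.226229 + (1-p)*0.060178] = 0.158589
  V(2,2) = exp(-r*dt) * [p*0.060178 + (1-p)*0.000000] = 0.036214
  V(1,0) = exp(-r*dt) * [p*0.361675 + (1-p)*0.158589] = 0.276809
  V(1,1) = exp(-r*dt) * [p*0.158589 + (1-p)*0.036214] = 0.108945
  V(0,0) = exp(-r*dt) * [p*0.276809 + (1-p)*0.108945] = 0.207219


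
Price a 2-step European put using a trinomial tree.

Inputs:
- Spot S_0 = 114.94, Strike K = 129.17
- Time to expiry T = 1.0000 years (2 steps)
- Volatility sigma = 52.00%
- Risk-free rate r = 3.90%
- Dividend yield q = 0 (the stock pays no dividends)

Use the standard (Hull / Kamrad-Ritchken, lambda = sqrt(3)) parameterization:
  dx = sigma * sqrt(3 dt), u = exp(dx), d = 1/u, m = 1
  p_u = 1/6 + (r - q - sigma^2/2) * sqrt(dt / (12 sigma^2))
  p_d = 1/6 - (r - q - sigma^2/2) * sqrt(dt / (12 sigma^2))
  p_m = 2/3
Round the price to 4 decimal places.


Answer: Price = V(0,0) = 28.6268

Derivation:
dt = T/N = 0.500000; dx = sigma*sqrt(3*dt) = 0.636867
u = exp(dx) = 1.890549; d = 1/u = 0.528947
p_u = 0.128904, p_m = 0.666667, p_d = 0.204430
Discount per step: exp(-r*dt) = 0.980689
Stock lattice S(k, j) with j the centered position index:
  k=0: S(0,+0) = 114.9400
  k=1: S(1,-1) = 60.7972; S(1,+0) = 114.9400; S(1,+1) = 217.2997
  k=2: S(2,-2) = 32.1585; S(2,-1) = 60.7972; S(2,+0) = 114.9400; S(2,+1) = 217.2997; S(2,+2) = 410.8158
Terminal payoffs V(N, j) = max(K - S_T, 0):
  V(2,-2) = 97.011539; V(2,-1) = 68.372850; V(2,+0) = 14.230000; V(2,+1) = 0.000000; V(2,+2) = 0.000000
Backward induction: V(k, j) = exp(-r*dt) * [p_u * V(k+1, j+1) + p_m * V(k+1, j) + p_d * V(k+1, j-1)]
  V(1,-1) = exp(-r*dt) * [p_u*14.230000 + p_m*68.372850 + p_d*97.011539] = 65.949595
  V(1,+0) = exp(-r*dt) * [p_u*0.000000 + p_m*14.230000 + p_d*68.372850] = 23.010985
  V(1,+1) = exp(-r*dt) * [p_u*0.000000 + p_m*0.000000 + p_d*14.230000] = 2.852857
  V(0,+0) = exp(-r*dt) * [p_u*2.852857 + p_m*23.010985 + p_d*65.949595] = 28.626752


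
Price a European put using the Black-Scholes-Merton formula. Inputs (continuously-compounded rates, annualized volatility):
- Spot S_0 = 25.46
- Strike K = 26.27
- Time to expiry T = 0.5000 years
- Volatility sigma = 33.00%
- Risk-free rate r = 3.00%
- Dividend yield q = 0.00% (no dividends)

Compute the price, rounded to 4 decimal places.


Answer: Price = 2.5994

Derivation:
d1 = (ln(S/K) + (r - q + 0.5*sigma^2) * T) / (sigma * sqrt(T)) = 0.04673757
d2 = d1 - sigma * sqrt(T) = -0.18660767
exp(-rT) = 0.98511194; exp(-qT) = 1.00000000
P = K * exp(-rT) * N(-d2) - S_0 * exp(-qT) * N(-d1)
N(-d1) = 0.48136119; N(-d2) = 0.57401587
P = 26.2700 * 0.98511194 * 0.57401587 - 25.4600 * 1.00000000 * 0.48136119 = 2.5994


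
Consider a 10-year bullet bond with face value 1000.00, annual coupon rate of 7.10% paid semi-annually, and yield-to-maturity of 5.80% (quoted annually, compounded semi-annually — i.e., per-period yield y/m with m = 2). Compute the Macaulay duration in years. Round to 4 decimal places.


Coupon per period c = face * coupon_rate / m = 35.500000
Periods per year m = 2; per-period yield y/m = 0.029000
Number of cashflows N = 20
Cashflows (t years, CF_t, discount factor 1/(1+y/m)^(m*t), PV):
  t = 0.5000: CF_t = 35.500000, DF = 0.971817, PV = 34.499514
  t = 1.0000: CF_t = 35.500000, DF = 0.944429, PV = 33.527225
  t = 1.5000: CF_t = 35.500000, DF = 0.917812, PV = 32.582337
  t = 2.0000: CF_t = 35.500000, DF = 0.891946, PV = 31.664079
  t = 2.5000: CF_t = 35.500000, DF = 0.866808, PV = 30.771699
  t = 3.0000: CF_t = 35.500000, DF = 0.842379, PV = 29.904470
  t = 3.5000: CF_t = 35.500000, DF = 0.818639, PV = 29.061681
  t = 4.0000: CF_t = 35.500000, DF = 0.795567, PV = 28.242644
  t = 4.5000: CF_t = 35.500000, DF = 0.773146, PV = 27.446690
  t = 5.0000: CF_t = 35.500000, DF = 0.751357, PV = 26.673168
  t = 5.5000: CF_t = 35.500000, DF = 0.730182, PV = 25.921446
  t = 6.0000: CF_t = 35.500000, DF = 0.709603, PV = 25.190910
  t = 6.5000: CF_t = 35.500000, DF = 0.689605, PV = 24.480962
  t = 7.0000: CF_t = 35.500000, DF = 0.670170, PV = 23.791022
  t = 7.5000: CF_t = 35.500000, DF = 0.651282, PV = 23.120527
  t = 8.0000: CF_t = 35.500000, DF = 0.632928, PV = 22.468928
  t = 8.5000: CF_t = 35.500000, DF = 0.615090, PV = 21.835693
  t = 9.0000: CF_t = 35.500000, DF = 0.597755, PV = 21.220304
  t = 9.5000: CF_t = 35.500000, DF = 0.580909, PV = 20.622259
  t = 10.0000: CF_t = 1035.500000, DF = 0.564537, PV = 584.578190
Price P = sum_t PV_t = 1097.603749
Macaulay numerator sum_t t * PV_t:
  t * PV_t at t = 0.5000: 17.249757
  t * PV_t at t = 1.0000: 33.527225
  t * PV_t at t = 1.5000: 48.873505
  t * PV_t at t = 2.0000: 63.328157
  t * PV_t at t = 2.5000: 76.929248
  t * PV_t at t = 3.0000: 89.713409
  t * PV_t at t = 3.5000: 101.715883
  t * PV_t at t = 4.0000: 112.970577
  t * PV_t at t = 4.5000: 123.510106
  t * PV_t at t = 5.0000: 133.365842
  t * PV_t at t = 5.5000: 142.567955
  t * PV_t at t = 6.0000: 151.145460
  t * PV_t at t = 6.5000: 159.126254
  t * PV_t at t = 7.0000: 166.537157
  t * PV_t at t = 7.5000: 173.403954
  t * PV_t at t = 8.0000: 179.751426
  t * PV_t at t = 8.5000: 185.603392
  t * PV_t at t = 9.0000: 190.982739
  t * PV_t at t = 9.5000: 195.911459
  t * PV_t at t = 10.0000: 5845.781896
Macaulay duration D = (sum_t t * PV_t) / P = 8191.995398 / 1097.603749 = 7.463527

Answer: Macaulay duration = 7.4635 years


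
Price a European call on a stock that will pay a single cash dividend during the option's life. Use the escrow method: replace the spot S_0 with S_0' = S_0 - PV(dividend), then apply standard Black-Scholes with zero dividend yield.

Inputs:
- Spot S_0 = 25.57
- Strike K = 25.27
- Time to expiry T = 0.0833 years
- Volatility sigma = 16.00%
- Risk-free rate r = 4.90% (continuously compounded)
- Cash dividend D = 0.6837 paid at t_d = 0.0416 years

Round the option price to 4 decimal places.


Answer: Price = 0.3347

Derivation:
PV(D) = D * exp(-r * t_d) = 0.6837 * 0.99796368 = 0.68230777
S_0' = S_0 - PV(D) = 25.5700 - 0.68230777 = 24.88769223
d1 = (ln(S_0'/K) + (r + sigma^2/2)*T) / (sigma*sqrt(T)) = -0.21864127
d2 = d1 - sigma*sqrt(T) = -0.26482006
exp(-rT) = 0.99592662
N(d1) = 0.41346475; N(d2) = 0.39557404
C = S_0' * N(d1) - K * exp(-rT) * N(d2) = 24.88769223 * 0.41346475 - 25.2700 * 0.99592662 * 0.39557404 = 0.3347


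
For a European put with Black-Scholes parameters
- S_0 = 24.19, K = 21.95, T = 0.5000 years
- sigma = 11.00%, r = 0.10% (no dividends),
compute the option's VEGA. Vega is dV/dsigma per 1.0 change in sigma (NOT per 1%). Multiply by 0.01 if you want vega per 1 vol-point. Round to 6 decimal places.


Answer: Vega = 2.951806

Derivation:
d1 = 1.2946120442; d2 = 1.2168302983
phi(d1) = 0.1725706251; exp(-qT) = 1.0000000000; exp(-rT) = 0.9995001250
Vega = S * exp(-qT) * phi(d1) * sqrt(T) = 24.1900 * 1.0000000000 * 0.1725706251 * 0.7071067812 = 2.951806


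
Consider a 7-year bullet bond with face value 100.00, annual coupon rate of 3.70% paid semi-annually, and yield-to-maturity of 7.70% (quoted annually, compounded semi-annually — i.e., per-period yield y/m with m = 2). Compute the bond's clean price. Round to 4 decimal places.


Coupon per period c = face * coupon_rate / m = 1.850000
Periods per year m = 2; per-period yield y/m = 0.038500
Number of cashflows N = 14
Cashflows (t years, CF_t, discount factor 1/(1+y/m)^(m*t), PV):
  t = 0.5000: CF_t = 1.850000, DF = 0.962927, PV = 1.781416
  t = 1.0000: CF_t = 1.850000, DF = 0.927229, PV = 1.715374
  t = 1.5000: CF_t = 1.850000, DF = 0.892854, PV = 1.651780
  t = 2.0000: CF_t = 1.850000, DF = 0.859754, PV = 1.590544
  t = 2.5000: CF_t = 1.850000, DF = 0.827880, PV = 1.531578
  t = 3.0000: CF_t = 1.850000, DF = 0.797188, PV = 1.474799
  t = 3.5000: CF_t = 1.850000, DF = 0.767635, PV = 1.420124
  t = 4.0000: CF_t = 1.850000, DF = 0.739176, PV = 1.367476
  t = 4.5000: CF_t = 1.850000, DF = 0.711773, PV = 1.316780
  t = 5.0000: CF_t = 1.850000, DF = 0.685386, PV = 1.267963
  t = 5.5000: CF_t = 1.850000, DF = 0.659977, PV = 1.220957
  t = 6.0000: CF_t = 1.850000, DF = 0.635509, PV = 1.175692
  t = 6.5000: CF_t = 1.850000, DF = 0.611949, PV = 1.132106
  t = 7.0000: CF_t = 101.850000, DF = 0.589263, PV = 60.016411
Price P = sum_t PV_t = 78.663000

Answer: Price = 78.6630


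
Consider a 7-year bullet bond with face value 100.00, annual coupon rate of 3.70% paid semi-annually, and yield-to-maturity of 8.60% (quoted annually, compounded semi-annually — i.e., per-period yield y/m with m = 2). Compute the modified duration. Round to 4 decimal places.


Coupon per period c = face * coupon_rate / m = 1.850000
Periods per year m = 2; per-period yield y/m = 0.043000
Number of cashflows N = 14
Cashflows (t years, CF_t, discount factor 1/(1+y/m)^(m*t), PV):
  t = 0.5000: CF_t = 1.850000, DF = 0.958773, PV = 1.773730
  t = 1.0000: CF_t = 1.850000, DF = 0.919245, PV = 1.700604
  t = 1.5000: CF_t = 1.850000, DF = 0.881347, PV = 1.630492
  t = 2.0000: CF_t = 1.850000, DF = 0.845012, PV = 1.563272
  t = 2.5000: CF_t = 1.850000, DF = 0.810174, PV = 1.498822
  t = 3.0000: CF_t = 1.850000, DF = 0.776773, PV = 1.437030
  t = 3.5000: CF_t = 1.850000, DF = 0.744749, PV = 1.377785
  t = 4.0000: CF_t = 1.850000, DF = 0.714045, PV = 1.320983
  t = 4.5000: CF_t = 1.850000, DF = 0.684607, PV = 1.266523
  t = 5.0000: CF_t = 1.850000, DF = 0.656382, PV = 1.214307
  t = 5.5000: CF_t = 1.850000, DF = 0.629322, PV = 1.164245
  t = 6.0000: CF_t = 1.850000, DF = 0.603376, PV = 1.116246
  t = 6.5000: CF_t = 1.850000, DF = 0.578501, PV = 1.070227
  t = 7.0000: CF_t = 101.850000, DF = 0.554651, PV = 56.491189
Price P = sum_t PV_t = 74.625455
First compute Macaulay numerator sum_t t * PV_t:
  t * PV_t at t = 0.5000: 0.886865
  t * PV_t at t = 1.0000: 1.700604
  t * PV_t at t = 1.5000: 2.445739
  t * PV_t at t = 2.0000: 3.126544
  t * PV_t at t = 2.5000: 3.747056
  t * PV_t at t = 3.0000: 4.311090
  t * PV_t at t = 3.5000: 4.822249
  t * PV_t at t = 4.0000: 5.283932
  t * PV_t at t = 4.5000: 5.699352
  t * PV_t at t = 5.0000: 6.071537
  t * PV_t at t = 5.5000: 6.403347
  t * PV_t at t = 6.0000: 6.697478
  t * PV_t at t = 6.5000: 6.956473
  t * PV_t at t = 7.0000: 395.438323
Macaulay duration D = 453.590587 / 74.625455 = 6.078229
Modified duration = D / (1 + y/m) = 6.078229 / (1 + 0.043000) = 5.827640

Answer: Modified duration = 5.8276


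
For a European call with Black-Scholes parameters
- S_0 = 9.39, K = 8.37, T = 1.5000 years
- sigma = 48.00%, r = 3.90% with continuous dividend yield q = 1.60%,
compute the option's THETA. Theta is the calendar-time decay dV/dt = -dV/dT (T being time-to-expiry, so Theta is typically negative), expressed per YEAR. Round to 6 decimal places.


d1 = 0.5482288193; d2 = -0.0396487189
phi(d1) = 0.3432775579; exp(-qT) = 0.9762857098; exp(-rT) = 0.9431782404
Theta = -S*exp(-qT)*phi(d1)*sigma/(2*sqrt(T)) - r*K*exp(-rT)*N(d2) + q*S*exp(-qT)*N(d1)
N(d1) = 0.7082326021; N(d2) = 0.4841865929; sqrt(T) = 1.2247448714
Term 1 = -9.3900 * 0.9762857098 * 0.3432775579 * 0.4800 / (2 * 1.2247448714) = -0.6166710332
Term 2 = -0.0390 * 8.3700 * 0.9431782404 * 0.4841865929 = -0.1490721783
Term 3 = 0.0160 * 9.3900 * 0.9762857098 * 0.7082326021 = 0.1038815503
Theta = -0.6166710332 + (-0.1490721783) + (0.1038815503) = -0.661862

Answer: Theta = -0.661862


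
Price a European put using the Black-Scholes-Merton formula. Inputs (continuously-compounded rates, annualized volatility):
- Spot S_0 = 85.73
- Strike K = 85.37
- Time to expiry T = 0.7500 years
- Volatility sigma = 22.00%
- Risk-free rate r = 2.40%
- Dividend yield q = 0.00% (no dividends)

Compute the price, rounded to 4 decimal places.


Answer: Price = 5.5370

Derivation:
d1 = (ln(S/K) + (r - q + 0.5*sigma^2) * T) / (sigma * sqrt(T)) = 0.21182494
d2 = d1 - sigma * sqrt(T) = 0.02129935
exp(-rT) = 0.98216103; exp(-qT) = 1.00000000
P = K * exp(-rT) * N(-d2) - S_0 * exp(-qT) * N(-d1)
N(-d1) = 0.41612180; N(-d2) = 0.49150343
P = 85.3700 * 0.98216103 * 0.49150343 - 85.7300 * 1.00000000 * 0.41612180 = 5.5370


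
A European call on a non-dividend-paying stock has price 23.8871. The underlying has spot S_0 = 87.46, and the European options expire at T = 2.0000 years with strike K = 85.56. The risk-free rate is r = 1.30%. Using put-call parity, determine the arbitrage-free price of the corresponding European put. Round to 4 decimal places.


Put-call parity: C - P = S_0 * exp(-qT) - K * exp(-rT).
S_0 * exp(-qT) = 87.4600 * 1.00000000 = 87.46000000
K * exp(-rT) = 85.5600 * 0.97433509 = 83.36411027
P = C - S*exp(-qT) + K*exp(-rT)
P = 23.8871 - 87.46000000 + 83.36411027 = 19.7912

Answer: Put price = 19.7912


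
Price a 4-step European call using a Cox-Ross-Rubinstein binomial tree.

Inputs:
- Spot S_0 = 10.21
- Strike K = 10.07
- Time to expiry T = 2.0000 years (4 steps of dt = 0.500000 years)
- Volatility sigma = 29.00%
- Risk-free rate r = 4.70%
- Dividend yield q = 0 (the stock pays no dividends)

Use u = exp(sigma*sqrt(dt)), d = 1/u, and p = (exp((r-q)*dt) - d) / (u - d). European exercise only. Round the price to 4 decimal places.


Answer: Price = V(0,0) = 2.0748

Derivation:
dt = T/N = 0.500000
u = exp(sigma*sqrt(dt)) = 1.227600; d = 1/u = 0.814598
p = (exp((r-q)*dt) - d) / (u - d) = 0.506488
Discount per step: exp(-r*dt) = 0.976774
Stock lattice S(k, i) with i counting down-moves:
  k=0: S(0,0) = 10.2100
  k=1: S(1,0) = 12.5338; S(1,1) = 8.3170
  k=2: S(2,0) = 15.3865; S(2,1) = 10.2100; S(2,2) = 6.7750
  k=3: S(3,0) = 18.8884; S(3,1) = 12.5338; S(3,2) = 8.3170; S(3,3) = 5.5189
  k=4: S(4,0) = 23.1875; S(4,1) = 15.3865; S(4,2) = 10.2100; S(4,3) = 6.7750; S(4,4) = 4.4957
Terminal payoffs V(N, i) = max(S_T - K, 0):
  V(4,0) = 13.117457; V(4,1) = 5.316486; V(4,2) = 0.140000; V(4,3) = 0.000000; V(4,4) = 0.000000
Backward induction: V(k, i) = exp(-r*dt) * [p * V(k+1, i) + (1-p) * V(k+1, i+1)].
  V(3,0) = exp(-r*dt) * [p*13.117457 + (1-p)*5.316486] = 9.052334
  V(3,1) = exp(-r*dt) * [p*5.316486 + (1-p)*0.140000] = 2.697681
  V(3,2) = exp(-r*dt) * [p*0.140000 + (1-p)*0.000000] = 0.069261
  V(3,3) = exp(-r*dt) * [p*0.000000 + (1-p)*0.000000] = 0.000000
  V(2,0) = exp(-r*dt) * [p*9.052334 + (1-p)*2.697681] = 5.778825
  V(2,1) = exp(-r*dt) * [p*2.697681 + (1-p)*0.069261] = 1.367996
  V(2,2) = exp(-r*dt) * [p*0.069261 + (1-p)*0.000000] = 0.034265
  V(1,0) = exp(-r*dt) * [p*5.778825 + (1-p)*1.367996] = 3.518367
  V(1,1) = exp(-r*dt) * [p*1.367996 + (1-p)*0.034265] = 0.693298
  V(0,0) = exp(-r*dt) * [p*3.518367 + (1-p)*0.693298] = 2.074825


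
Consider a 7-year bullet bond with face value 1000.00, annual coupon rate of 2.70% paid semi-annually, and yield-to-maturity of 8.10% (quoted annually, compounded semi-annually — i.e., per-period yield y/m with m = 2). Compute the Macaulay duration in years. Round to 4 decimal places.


Answer: Macaulay duration = 6.2909 years

Derivation:
Coupon per period c = face * coupon_rate / m = 13.500000
Periods per year m = 2; per-period yield y/m = 0.040500
Number of cashflows N = 14
Cashflows (t years, CF_t, discount factor 1/(1+y/m)^(m*t), PV):
  t = 0.5000: CF_t = 13.500000, DF = 0.961076, PV = 12.974531
  t = 1.0000: CF_t = 13.500000, DF = 0.923668, PV = 12.469516
  t = 1.5000: CF_t = 13.500000, DF = 0.887715, PV = 11.984158
  t = 2.0000: CF_t = 13.500000, DF = 0.853162, PV = 11.517691
  t = 2.5000: CF_t = 13.500000, DF = 0.819954, PV = 11.069381
  t = 3.0000: CF_t = 13.500000, DF = 0.788039, PV = 10.638521
  t = 3.5000: CF_t = 13.500000, DF = 0.757365, PV = 10.224432
  t = 4.0000: CF_t = 13.500000, DF = 0.727886, PV = 9.826460
  t = 4.5000: CF_t = 13.500000, DF = 0.699554, PV = 9.443979
  t = 5.0000: CF_t = 13.500000, DF = 0.672325, PV = 9.076385
  t = 5.5000: CF_t = 13.500000, DF = 0.646156, PV = 8.723100
  t = 6.0000: CF_t = 13.500000, DF = 0.621005, PV = 8.383565
  t = 6.5000: CF_t = 13.500000, DF = 0.596833, PV = 8.057247
  t = 7.0000: CF_t = 1013.500000, DF = 0.573602, PV = 581.345840
Price P = sum_t PV_t = 715.734807
Macaulay numerator sum_t t * PV_t:
  t * PV_t at t = 0.5000: 6.487266
  t * PV_t at t = 1.0000: 12.469516
  t * PV_t at t = 1.5000: 17.976237
  t * PV_t at t = 2.0000: 23.035382
  t * PV_t at t = 2.5000: 27.673453
  t * PV_t at t = 3.0000: 31.915563
  t * PV_t at t = 3.5000: 35.785511
  t * PV_t at t = 4.0000: 39.305840
  t * PV_t at t = 4.5000: 42.497905
  t * PV_t at t = 5.0000: 45.381926
  t * PV_t at t = 5.5000: 47.977049
  t * PV_t at t = 6.0000: 50.301392
  t * PV_t at t = 6.5000: 52.372105
  t * PV_t at t = 7.0000: 4069.420883
Macaulay duration D = (sum_t t * PV_t) / P = 4502.600028 / 715.734807 = 6.290878


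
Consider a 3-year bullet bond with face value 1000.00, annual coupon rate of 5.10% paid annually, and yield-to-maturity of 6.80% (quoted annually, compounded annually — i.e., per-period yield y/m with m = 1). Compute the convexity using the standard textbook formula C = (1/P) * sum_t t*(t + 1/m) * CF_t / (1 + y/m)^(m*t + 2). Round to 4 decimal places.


Coupon per period c = face * coupon_rate / m = 51.000000
Periods per year m = 1; per-period yield y/m = 0.068000
Number of cashflows N = 3
Cashflows (t years, CF_t, discount factor 1/(1+y/m)^(m*t), PV):
  t = 1.0000: CF_t = 51.000000, DF = 0.936330, PV = 47.752809
  t = 2.0000: CF_t = 51.000000, DF = 0.876713, PV = 44.712368
  t = 3.0000: CF_t = 1051.000000, DF = 0.820892, PV = 862.757926
Price P = sum_t PV_t = 955.223103
Convexity numerator sum_t t*(t + 1/m) * CF_t / (1+y/m)^(m*t + 2):
  t = 1.0000: term = 83.731026
  t = 2.0000: term = 235.199512
  t = 3.0000: term = 9076.694087
Convexity = (1/P) * sum = 9395.624625 / 955.223103 = 9.836053

Answer: Convexity = 9.8361


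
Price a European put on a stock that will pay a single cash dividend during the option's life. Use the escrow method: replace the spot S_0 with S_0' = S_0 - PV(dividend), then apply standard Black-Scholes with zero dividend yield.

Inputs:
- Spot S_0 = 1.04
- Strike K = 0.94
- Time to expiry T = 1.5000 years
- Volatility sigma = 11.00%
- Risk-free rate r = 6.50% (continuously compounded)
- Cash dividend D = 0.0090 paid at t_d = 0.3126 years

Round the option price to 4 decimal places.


PV(D) = D * exp(-r * t_d) = 0.0090 * 0.97988604 = 0.00881897
S_0' = S_0 - PV(D) = 1.0400 - 0.00881897 = 1.03118103
d1 = (ln(S_0'/K) + (r + sigma^2/2)*T) / (sigma*sqrt(T)) = 1.47826837
d2 = d1 - sigma*sqrt(T) = 1.34354643
exp(-rT) = 0.90710234
N(-d1) = 0.06966798; N(-d2) = 0.08954755
P = K * exp(-rT) * N(-d2) - S_0' * N(-d1) = 0.9400 * 0.90710234 * 0.08954755 - 1.03118103 * 0.06966798 = 0.0045

Answer: Price = 0.0045


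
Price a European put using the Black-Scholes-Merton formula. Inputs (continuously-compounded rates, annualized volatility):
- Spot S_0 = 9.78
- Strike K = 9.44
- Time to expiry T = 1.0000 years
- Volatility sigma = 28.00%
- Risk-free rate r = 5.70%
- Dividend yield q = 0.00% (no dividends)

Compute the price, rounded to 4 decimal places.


d1 = (ln(S/K) + (r - q + 0.5*sigma^2) * T) / (sigma * sqrt(T)) = 0.46994109
d2 = d1 - sigma * sqrt(T) = 0.18994109
exp(-rT) = 0.94459407; exp(-qT) = 1.00000000
P = K * exp(-rT) * N(-d2) - S_0 * exp(-qT) * N(-d1)
N(-d1) = 0.31919855; N(-d2) = 0.42467765
P = 9.4400 * 0.94459407 * 0.42467765 - 9.7800 * 1.00000000 * 0.31919855 = 0.6651

Answer: Price = 0.6651


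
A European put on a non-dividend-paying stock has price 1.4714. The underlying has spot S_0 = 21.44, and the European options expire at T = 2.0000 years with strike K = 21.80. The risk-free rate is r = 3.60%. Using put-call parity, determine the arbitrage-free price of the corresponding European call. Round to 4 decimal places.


Answer: Call price = 2.6258

Derivation:
Put-call parity: C - P = S_0 * exp(-qT) - K * exp(-rT).
S_0 * exp(-qT) = 21.4400 * 1.00000000 = 21.44000000
K * exp(-rT) = 21.8000 * 0.93053090 = 20.28557353
C = P + S*exp(-qT) - K*exp(-rT)
C = 1.4714 + 21.44000000 - 20.28557353 = 2.6258


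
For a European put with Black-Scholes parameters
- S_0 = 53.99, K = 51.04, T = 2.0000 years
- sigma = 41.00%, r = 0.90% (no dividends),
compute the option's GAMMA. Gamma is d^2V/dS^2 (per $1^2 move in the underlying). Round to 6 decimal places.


Answer: Gamma = 0.011678

Derivation:
d1 = 0.4178642439; d2 = -0.1619633167
phi(d1) = 0.3655896328; exp(-qT) = 1.0000000000; exp(-rT) = 0.9821610324
Gamma = exp(-qT) * phi(d1) / (S * sigma * sqrt(T)) = 1.0000000000 * 0.3655896328 / (53.9900 * 0.4100 * 1.4142135624) = 0.011678


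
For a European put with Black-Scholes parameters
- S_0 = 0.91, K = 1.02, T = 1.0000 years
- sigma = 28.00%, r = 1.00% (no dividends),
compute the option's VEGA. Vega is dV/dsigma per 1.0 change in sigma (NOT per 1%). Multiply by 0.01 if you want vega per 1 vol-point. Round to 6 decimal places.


Answer: Vega = 0.353411

Derivation:
d1 = -0.2318332385; d2 = -0.5118332385
phi(d1) = 0.3883641462; exp(-qT) = 1.0000000000; exp(-rT) = 0.9900498337
Vega = S * exp(-qT) * phi(d1) * sqrt(T) = 0.9100 * 1.0000000000 * 0.3883641462 * 1.0000000000 = 0.353411


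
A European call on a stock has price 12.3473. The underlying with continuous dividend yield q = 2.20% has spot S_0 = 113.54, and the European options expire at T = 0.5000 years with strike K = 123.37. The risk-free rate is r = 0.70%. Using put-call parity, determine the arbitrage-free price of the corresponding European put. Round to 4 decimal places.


Put-call parity: C - P = S_0 * exp(-qT) - K * exp(-rT).
S_0 * exp(-qT) = 113.5400 * 0.98906028 = 112.29790405
K * exp(-rT) = 123.3700 * 0.99650612 = 122.93895976
P = C - S*exp(-qT) + K*exp(-rT)
P = 12.3473 - 112.29790405 + 122.93895976 = 22.9884

Answer: Put price = 22.9884


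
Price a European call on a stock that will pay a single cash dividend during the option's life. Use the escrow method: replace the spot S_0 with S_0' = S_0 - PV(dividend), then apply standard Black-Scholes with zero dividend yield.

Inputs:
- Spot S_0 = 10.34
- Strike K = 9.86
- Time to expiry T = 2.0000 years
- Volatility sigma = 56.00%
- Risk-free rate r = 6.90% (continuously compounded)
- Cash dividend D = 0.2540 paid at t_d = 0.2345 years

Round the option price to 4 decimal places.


Answer: Price = 3.6821

Derivation:
PV(D) = D * exp(-r * t_d) = 0.2540 * 0.98394970 = 0.24992322
S_0' = S_0 - PV(D) = 10.3400 - 0.24992322 = 10.09007678
d1 = (ln(S_0'/K) + (r + sigma^2/2)*T) / (sigma*sqrt(T)) = 0.59935668
d2 = d1 - sigma*sqrt(T) = -0.19260291
exp(-rT) = 0.87109869
N(d1) = 0.72553247; N(d2) = 0.42363498
C = S_0' * N(d1) - K * exp(-rT) * N(d2) = 10.09007678 * 0.72553247 - 9.8600 * 0.87109869 * 0.42363498 = 3.6821


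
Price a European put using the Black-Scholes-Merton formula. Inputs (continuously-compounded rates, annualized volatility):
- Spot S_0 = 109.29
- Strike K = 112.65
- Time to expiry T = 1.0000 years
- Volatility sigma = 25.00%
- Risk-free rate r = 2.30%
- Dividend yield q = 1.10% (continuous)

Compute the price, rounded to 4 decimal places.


Answer: Price = 11.8780

Derivation:
d1 = (ln(S/K) + (r - q + 0.5*sigma^2) * T) / (sigma * sqrt(T)) = 0.05187693
d2 = d1 - sigma * sqrt(T) = -0.19812307
exp(-rT) = 0.97726248; exp(-qT) = 0.98906028
P = K * exp(-rT) * N(-d2) - S_0 * exp(-qT) * N(-d1)
N(-d1) = 0.47931338; N(-d2) = 0.57852561
P = 112.6500 * 0.97726248 * 0.57852561 - 109.2900 * 0.98906028 * 0.47931338 = 11.8780


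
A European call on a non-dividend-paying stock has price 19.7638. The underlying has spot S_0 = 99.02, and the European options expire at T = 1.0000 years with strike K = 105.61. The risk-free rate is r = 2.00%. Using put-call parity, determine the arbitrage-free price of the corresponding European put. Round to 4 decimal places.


Put-call parity: C - P = S_0 * exp(-qT) - K * exp(-rT).
S_0 * exp(-qT) = 99.0200 * 1.00000000 = 99.02000000
K * exp(-rT) = 105.6100 * 0.98019867 = 103.51878189
P = C - S*exp(-qT) + K*exp(-rT)
P = 19.7638 - 99.02000000 + 103.51878189 = 24.2626

Answer: Put price = 24.2626


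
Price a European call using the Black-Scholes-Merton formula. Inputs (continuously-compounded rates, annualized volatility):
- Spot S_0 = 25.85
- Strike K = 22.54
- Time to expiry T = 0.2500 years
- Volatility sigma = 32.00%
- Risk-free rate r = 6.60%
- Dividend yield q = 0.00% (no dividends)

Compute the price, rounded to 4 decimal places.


d1 = (ln(S/K) + (r - q + 0.5*sigma^2) * T) / (sigma * sqrt(T)) = 1.03949433
d2 = d1 - sigma * sqrt(T) = 0.87949433
exp(-rT) = 0.98363538; exp(-qT) = 1.00000000
C = S_0 * exp(-qT) * N(d1) - K * exp(-rT) * N(d2)
N(d1) = 0.85071255; N(d2) = 0.81043335
C = 25.8500 * 1.00000000 * 0.85071255 - 22.5400 * 0.98363538 * 0.81043335 = 4.0227

Answer: Price = 4.0227


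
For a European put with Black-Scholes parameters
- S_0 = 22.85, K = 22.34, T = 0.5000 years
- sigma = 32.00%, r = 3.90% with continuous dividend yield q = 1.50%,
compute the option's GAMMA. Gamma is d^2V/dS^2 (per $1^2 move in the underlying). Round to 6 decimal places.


Answer: Gamma = 0.073922

Derivation:
d1 = 0.2659266133; d2 = 0.0396524433
phi(d1) = 0.3850827568; exp(-qT) = 0.9925280548; exp(-rT) = 0.9806888952
Gamma = exp(-qT) * phi(d1) / (S * sigma * sqrt(T)) = 0.9925280548 * 0.3850827568 / (22.8500 * 0.3200 * 0.7071067812) = 0.073922


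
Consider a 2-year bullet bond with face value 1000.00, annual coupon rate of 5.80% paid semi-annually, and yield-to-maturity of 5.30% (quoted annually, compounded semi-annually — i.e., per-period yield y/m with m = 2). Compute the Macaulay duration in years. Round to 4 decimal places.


Coupon per period c = face * coupon_rate / m = 29.000000
Periods per year m = 2; per-period yield y/m = 0.026500
Number of cashflows N = 4
Cashflows (t years, CF_t, discount factor 1/(1+y/m)^(m*t), PV):
  t = 0.5000: CF_t = 29.000000, DF = 0.974184, PV = 28.251340
  t = 1.0000: CF_t = 29.000000, DF = 0.949035, PV = 27.522006
  t = 1.5000: CF_t = 29.000000, DF = 0.924535, PV = 26.811502
  t = 2.0000: CF_t = 1029.000000, DF = 0.900667, PV = 926.786203
Price P = sum_t PV_t = 1009.371051
Macaulay numerator sum_t t * PV_t:
  t * PV_t at t = 0.5000: 14.125670
  t * PV_t at t = 1.0000: 27.522006
  t * PV_t at t = 1.5000: 40.217252
  t * PV_t at t = 2.0000: 1853.572406
Macaulay duration D = (sum_t t * PV_t) / P = 1935.437335 / 1009.371051 = 1.917469

Answer: Macaulay duration = 1.9175 years


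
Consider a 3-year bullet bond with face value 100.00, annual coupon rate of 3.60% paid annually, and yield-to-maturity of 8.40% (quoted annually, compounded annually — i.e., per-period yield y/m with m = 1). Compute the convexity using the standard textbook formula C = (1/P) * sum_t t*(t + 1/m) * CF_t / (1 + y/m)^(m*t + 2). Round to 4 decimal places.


Coupon per period c = face * coupon_rate / m = 3.600000
Periods per year m = 1; per-period yield y/m = 0.084000
Number of cashflows N = 3
Cashflows (t years, CF_t, discount factor 1/(1+y/m)^(m*t), PV):
  t = 1.0000: CF_t = 3.600000, DF = 0.922509, PV = 3.321033
  t = 2.0000: CF_t = 3.600000, DF = 0.851023, PV = 3.063684
  t = 3.0000: CF_t = 103.600000, DF = 0.785077, PV = 81.333958
Price P = sum_t PV_t = 87.718675
Convexity numerator sum_t t*(t + 1/m) * CF_t / (1+y/m)^(m*t + 2):
  t = 1.0000: term = 5.652553
  t = 2.0000: term = 15.643597
  t = 3.0000: term = 830.605094
Convexity = (1/P) * sum = 851.901245 / 87.718675 = 9.711743

Answer: Convexity = 9.7117


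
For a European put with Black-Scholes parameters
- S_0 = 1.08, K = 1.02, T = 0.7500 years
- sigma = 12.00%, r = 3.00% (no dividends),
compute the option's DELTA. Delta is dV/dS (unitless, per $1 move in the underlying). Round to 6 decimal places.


d1 = 0.8184749688; d2 = 0.7145519203
phi(d1) = 0.2853926948; exp(-qT) = 1.0000000000; exp(-rT) = 0.9777512372
N(-d1) = 0.2065430147
Delta = -exp(-qT) * N(-d1) = -1.0000000000 * 0.2065430147 = -0.206543

Answer: Delta = -0.206543


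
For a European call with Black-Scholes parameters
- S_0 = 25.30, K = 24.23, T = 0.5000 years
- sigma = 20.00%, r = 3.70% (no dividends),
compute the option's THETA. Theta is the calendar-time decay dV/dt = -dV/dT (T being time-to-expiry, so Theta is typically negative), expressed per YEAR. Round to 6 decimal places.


d1 = 0.5070865024; d2 = 0.3656651462
phi(d1) = 0.3508112696; exp(-qT) = 1.0000000000; exp(-rT) = 0.9816700746
Theta = -S*exp(-qT)*phi(d1)*sigma/(2*sqrt(T)) - r*K*exp(-rT)*N(d2) + q*S*exp(-qT)*N(d1)
N(d1) = 0.6939529374; N(d2) = 0.6426925216; sqrt(T) = 0.7071067812
Term 1 = -25.3000 * 1.0000000000 * 0.3508112696 * 0.2000 / (2 * 0.7071067812) = -1.2551887999
Term 2 = -0.0370 * 24.2300 * 0.9816700746 * 0.6426925216 = -0.5656189311
Term 3 = 0 (no dividend yield, q = 0)
Theta = -1.2551887999 + (-0.5656189311) + (0.0000000000) = -1.820808

Answer: Theta = -1.820808


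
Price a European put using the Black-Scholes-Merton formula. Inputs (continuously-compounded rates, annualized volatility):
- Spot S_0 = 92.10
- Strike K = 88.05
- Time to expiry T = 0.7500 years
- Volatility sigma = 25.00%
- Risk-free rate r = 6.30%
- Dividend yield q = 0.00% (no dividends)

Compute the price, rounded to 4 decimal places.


d1 = (ln(S/K) + (r - q + 0.5*sigma^2) * T) / (sigma * sqrt(T)) = 0.53419961
d2 = d1 - sigma * sqrt(T) = 0.31769326
exp(-rT) = 0.95384891; exp(-qT) = 1.00000000
P = K * exp(-rT) * N(-d2) - S_0 * exp(-qT) * N(-d1)
N(-d1) = 0.29660172; N(-d2) = 0.37535881
P = 88.0500 * 0.95384891 * 0.37535881 - 92.1000 * 1.00000000 * 0.29660172 = 4.2080

Answer: Price = 4.2080


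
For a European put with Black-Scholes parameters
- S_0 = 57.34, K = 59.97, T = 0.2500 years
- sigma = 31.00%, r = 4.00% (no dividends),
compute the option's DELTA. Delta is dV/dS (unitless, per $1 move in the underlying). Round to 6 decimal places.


d1 = -0.1473127531; d2 = -0.3023127531
phi(d1) = 0.3946369476; exp(-qT) = 1.0000000000; exp(-rT) = 0.9900498337
N(-d1) = 0.5585574166
Delta = -exp(-qT) * N(-d1) = -1.0000000000 * 0.5585574166 = -0.558557

Answer: Delta = -0.558557


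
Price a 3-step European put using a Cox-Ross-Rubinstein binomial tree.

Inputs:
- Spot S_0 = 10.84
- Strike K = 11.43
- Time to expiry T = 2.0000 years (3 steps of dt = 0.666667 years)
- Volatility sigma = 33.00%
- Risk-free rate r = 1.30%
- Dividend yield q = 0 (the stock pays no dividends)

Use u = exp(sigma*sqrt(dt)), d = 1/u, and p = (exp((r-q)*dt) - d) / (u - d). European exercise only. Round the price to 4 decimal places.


Answer: Price = V(0,0) = 2.3309

Derivation:
dt = T/N = 0.666667
u = exp(sigma*sqrt(dt)) = 1.309236; d = 1/u = 0.763804
p = (exp((r-q)*dt) - d) / (u - d) = 0.449002
Discount per step: exp(-r*dt) = 0.991371
Stock lattice S(k, i) with i counting down-moves:
  k=0: S(0,0) = 10.8400
  k=1: S(1,0) = 14.1921; S(1,1) = 8.2796
  k=2: S(2,0) = 18.5808; S(2,1) = 10.8400; S(2,2) = 6.3240
  k=3: S(3,0) = 24.3267; S(3,1) = 14.1921; S(3,2) = 8.2796; S(3,3) = 4.8303
Terminal payoffs V(N, i) = max(K - S_T, 0):
  V(3,0) = 0.000000; V(3,1) = 0.000000; V(3,2) = 3.150363; V(3,3) = 6.599686
Backward induction: V(k, i) = exp(-r*dt) * [p * V(k+1, i) + (1-p) * V(k+1, i+1)].
  V(2,0) = exp(-r*dt) * [p*0.000000 + (1-p)*0.000000] = 0.000000
  V(2,1) = exp(-r*dt) * [p*0.000000 + (1-p)*3.150363] = 1.720864
  V(2,2) = exp(-r*dt) * [p*3.150363 + (1-p)*6.599686] = 5.007347
  V(1,0) = exp(-r*dt) * [p*0.000000 + (1-p)*1.720864] = 0.940010
  V(1,1) = exp(-r*dt) * [p*1.720864 + (1-p)*5.007347] = 3.501233
  V(0,0) = exp(-r*dt) * [p*0.940010 + (1-p)*3.501233] = 2.330949


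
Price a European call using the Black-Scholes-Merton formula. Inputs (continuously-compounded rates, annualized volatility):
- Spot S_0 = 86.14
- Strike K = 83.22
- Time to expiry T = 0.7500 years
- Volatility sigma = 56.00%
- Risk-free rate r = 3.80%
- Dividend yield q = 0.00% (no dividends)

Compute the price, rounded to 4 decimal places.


d1 = (ln(S/K) + (r - q + 0.5*sigma^2) * T) / (sigma * sqrt(T)) = 0.37236242
d2 = d1 - sigma * sqrt(T) = -0.11261181
exp(-rT) = 0.97190229; exp(-qT) = 1.00000000
C = S_0 * exp(-qT) * N(d1) - K * exp(-rT) * N(d2)
N(d1) = 0.64518848; N(d2) = 0.45516916
C = 86.1400 * 1.00000000 * 0.64518848 - 83.2200 * 0.97190229 * 0.45516916 = 18.7617

Answer: Price = 18.7617


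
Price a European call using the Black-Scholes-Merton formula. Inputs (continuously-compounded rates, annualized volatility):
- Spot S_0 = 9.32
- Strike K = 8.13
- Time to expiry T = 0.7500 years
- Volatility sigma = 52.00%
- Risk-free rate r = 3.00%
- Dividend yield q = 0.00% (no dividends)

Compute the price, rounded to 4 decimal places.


Answer: Price = 2.3169

Derivation:
d1 = (ln(S/K) + (r - q + 0.5*sigma^2) * T) / (sigma * sqrt(T)) = 0.57846434
d2 = d1 - sigma * sqrt(T) = 0.12813113
exp(-rT) = 0.97775124; exp(-qT) = 1.00000000
C = S_0 * exp(-qT) * N(d1) - K * exp(-rT) * N(d2)
N(d1) = 0.71852467; N(d2) = 0.55097740
C = 9.3200 * 1.00000000 * 0.71852467 - 8.1300 * 0.97775124 * 0.55097740 = 2.3169


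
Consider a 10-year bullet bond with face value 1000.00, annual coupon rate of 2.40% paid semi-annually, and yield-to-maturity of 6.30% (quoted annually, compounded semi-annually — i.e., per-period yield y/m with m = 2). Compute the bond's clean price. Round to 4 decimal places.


Answer: Price = 713.8720

Derivation:
Coupon per period c = face * coupon_rate / m = 12.000000
Periods per year m = 2; per-period yield y/m = 0.031500
Number of cashflows N = 20
Cashflows (t years, CF_t, discount factor 1/(1+y/m)^(m*t), PV):
  t = 0.5000: CF_t = 12.000000, DF = 0.969462, PV = 11.633543
  t = 1.0000: CF_t = 12.000000, DF = 0.939856, PV = 11.278278
  t = 1.5000: CF_t = 12.000000, DF = 0.911155, PV = 10.933861
  t = 2.0000: CF_t = 12.000000, DF = 0.883330, PV = 10.599962
  t = 2.5000: CF_t = 12.000000, DF = 0.856355, PV = 10.276260
  t = 3.0000: CF_t = 12.000000, DF = 0.830204, PV = 9.962443
  t = 3.5000: CF_t = 12.000000, DF = 0.804851, PV = 9.658209
  t = 4.0000: CF_t = 12.000000, DF = 0.780272, PV = 9.363267
  t = 4.5000: CF_t = 12.000000, DF = 0.756444, PV = 9.077331
  t = 5.0000: CF_t = 12.000000, DF = 0.733344, PV = 8.800127
  t = 5.5000: CF_t = 12.000000, DF = 0.710949, PV = 8.531388
  t = 6.0000: CF_t = 12.000000, DF = 0.689238, PV = 8.270856
  t = 6.5000: CF_t = 12.000000, DF = 0.668190, PV = 8.018280
  t = 7.0000: CF_t = 12.000000, DF = 0.647785, PV = 7.773418
  t = 7.5000: CF_t = 12.000000, DF = 0.628003, PV = 7.536032
  t = 8.0000: CF_t = 12.000000, DF = 0.608825, PV = 7.305897
  t = 8.5000: CF_t = 12.000000, DF = 0.590232, PV = 7.082789
  t = 9.0000: CF_t = 12.000000, DF = 0.572208, PV = 6.866494
  t = 9.5000: CF_t = 12.000000, DF = 0.554734, PV = 6.656805
  t = 10.0000: CF_t = 1012.000000, DF = 0.537793, PV = 544.246778
Price P = sum_t PV_t = 713.872017


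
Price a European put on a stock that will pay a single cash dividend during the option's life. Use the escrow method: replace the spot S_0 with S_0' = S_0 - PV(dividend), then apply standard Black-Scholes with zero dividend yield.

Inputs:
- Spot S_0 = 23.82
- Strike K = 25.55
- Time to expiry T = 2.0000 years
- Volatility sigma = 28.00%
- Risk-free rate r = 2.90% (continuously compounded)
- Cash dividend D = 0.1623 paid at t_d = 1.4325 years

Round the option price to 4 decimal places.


Answer: Price = 3.9761

Derivation:
PV(D) = D * exp(-r * t_d) = 0.1623 * 0.95930856 = 0.15569578
S_0' = S_0 - PV(D) = 23.8200 - 0.15569578 = 23.66430422
d1 = (ln(S_0'/K) + (r + sigma^2/2)*T) / (sigma*sqrt(T)) = 0.15084215
d2 = d1 - sigma*sqrt(T) = -0.24513764
exp(-rT) = 0.94364995
N(-d1) = 0.44005012; N(-d2) = 0.59682507
P = K * exp(-rT) * N(-d2) - S_0' * N(-d1) = 25.5500 * 0.94364995 * 0.59682507 - 23.66430422 * 0.44005012 = 3.9761


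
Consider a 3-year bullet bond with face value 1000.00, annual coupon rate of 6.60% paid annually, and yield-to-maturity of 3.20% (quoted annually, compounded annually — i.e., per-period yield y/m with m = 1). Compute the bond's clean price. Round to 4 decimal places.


Answer: Price = 1095.8042

Derivation:
Coupon per period c = face * coupon_rate / m = 66.000000
Periods per year m = 1; per-period yield y/m = 0.032000
Number of cashflows N = 3
Cashflows (t years, CF_t, discount factor 1/(1+y/m)^(m*t), PV):
  t = 1.0000: CF_t = 66.000000, DF = 0.968992, PV = 63.953488
  t = 2.0000: CF_t = 66.000000, DF = 0.938946, PV = 61.970434
  t = 3.0000: CF_t = 1066.000000, DF = 0.909831, PV = 969.880243
Price P = sum_t PV_t = 1095.804166


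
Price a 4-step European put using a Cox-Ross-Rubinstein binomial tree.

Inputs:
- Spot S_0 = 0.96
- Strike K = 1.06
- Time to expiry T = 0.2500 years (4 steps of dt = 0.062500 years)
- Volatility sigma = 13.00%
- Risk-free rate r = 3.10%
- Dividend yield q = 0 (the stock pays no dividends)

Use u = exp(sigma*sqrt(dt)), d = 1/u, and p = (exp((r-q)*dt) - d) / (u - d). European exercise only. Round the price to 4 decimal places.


Answer: Price = V(0,0) = 0.0943

Derivation:
dt = T/N = 0.062500
u = exp(sigma*sqrt(dt)) = 1.033034; d = 1/u = 0.968022
p = (exp((r-q)*dt) - d) / (u - d) = 0.521707
Discount per step: exp(-r*dt) = 0.998064
Stock lattice S(k, i) with i counting down-moves:
  k=0: S(0,0) = 0.9600
  k=1: S(1,0) = 0.9917; S(1,1) = 0.9293
  k=2: S(2,0) = 1.0245; S(2,1) = 0.9600; S(2,2) = 0.8996
  k=3: S(3,0) = 1.0583; S(3,1) = 0.9917; S(3,2) = 0.9293; S(3,3) = 0.8708
  k=4: S(4,0) = 1.0933; S(4,1) = 1.0245; S(4,2) = 0.9600; S(4,3) = 0.8996; S(4,4) = 0.8430
Terminal payoffs V(N, i) = max(K - S_T, 0):
  V(4,0) = 0.000000; V(4,1) = 0.035527; V(4,2) = 0.100000; V(4,3) = 0.160415; V(4,4) = 0.217028
Backward induction: V(k, i) = exp(-r*dt) * [p * V(k+1, i) + (1-p) * V(k+1, i+1)].
  V(3,0) = exp(-r*dt) * [p*0.000000 + (1-p)*0.035527] = 0.016960
  V(3,1) = exp(-r*dt) * [p*0.035527 + (1-p)*0.100000] = 0.066236
  V(3,2) = exp(-r*dt) * [p*0.100000 + (1-p)*0.160415] = 0.128647
  V(3,3) = exp(-r*dt) * [p*0.160415 + (1-p)*0.217028] = 0.187130
  V(2,0) = exp(-r*dt) * [p*0.016960 + (1-p)*0.066236] = 0.040450
  V(2,1) = exp(-r*dt) * [p*0.066236 + (1-p)*0.128647] = 0.095900
  V(2,2) = exp(-r*dt) * [p*0.128647 + (1-p)*0.187130] = 0.156316
  V(1,0) = exp(-r*dt) * [p*0.040450 + (1-p)*0.095900] = 0.066842
  V(1,1) = exp(-r*dt) * [p*0.095900 + (1-p)*0.156316] = 0.124555
  V(0,0) = exp(-r*dt) * [p*0.066842 + (1-p)*0.124555] = 0.094263
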